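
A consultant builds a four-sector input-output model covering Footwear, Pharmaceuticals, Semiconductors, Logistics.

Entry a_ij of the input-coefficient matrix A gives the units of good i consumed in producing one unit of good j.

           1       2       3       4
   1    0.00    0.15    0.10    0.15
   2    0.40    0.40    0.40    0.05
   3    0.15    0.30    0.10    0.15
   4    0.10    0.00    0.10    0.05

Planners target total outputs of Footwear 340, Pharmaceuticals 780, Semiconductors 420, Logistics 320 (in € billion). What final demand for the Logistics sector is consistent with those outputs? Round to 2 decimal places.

I − A =
  [   1.00    -0.15    -0.10    -0.15]
  [  -0.40     0.60    -0.40    -0.05]
  [  -0.15    -0.30     0.90    -0.15]
  [  -0.10     0.00    -0.10     0.95]
d = (I − A) x:
  d_1 = (+1.00)·340 + (-0.15)·780 + (-0.10)·420 + (-0.15)·320 = 133.00
  d_2 = (-0.40)·340 + (+0.60)·780 + (-0.40)·420 + (-0.05)·320 = 148.00
  d_3 = (-0.15)·340 + (-0.30)·780 + (+0.90)·420 + (-0.15)·320 = 45.00
  d_4 = (-0.10)·340 + (+0.00)·780 + (-0.10)·420 + (+0.95)·320 = 228.00

d_4 = 228.00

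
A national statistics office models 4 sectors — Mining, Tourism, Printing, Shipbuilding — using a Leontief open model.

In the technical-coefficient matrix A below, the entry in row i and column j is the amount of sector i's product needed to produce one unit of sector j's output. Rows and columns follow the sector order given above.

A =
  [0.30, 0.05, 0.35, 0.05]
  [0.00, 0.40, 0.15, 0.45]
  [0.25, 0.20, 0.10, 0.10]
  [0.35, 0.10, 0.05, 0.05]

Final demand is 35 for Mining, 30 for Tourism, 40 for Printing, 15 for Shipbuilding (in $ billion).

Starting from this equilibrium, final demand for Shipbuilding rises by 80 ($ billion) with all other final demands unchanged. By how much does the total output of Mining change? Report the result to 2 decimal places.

I − A =
  [   0.70    -0.05    -0.35    -0.05]
  [   0.00     0.60    -0.15    -0.45]
  [  -0.25    -0.20     0.90    -0.10]
  [  -0.35    -0.10    -0.05     0.95]
Compute the cofactors C_ij = (−1)^(i+j)·(3×3 minor ij) of I−A; the adjugate is their transpose:
adj(I−A) = Cᵀ =
  [ 0.435000   0.117500   0.194250   0.099000]
  [ 0.188250   0.483250   0.168000   0.256500]
  [ 0.183750   0.151375   0.349125   0.118125]
  [ 0.189750   0.102125   0.107625   0.302625]
det(I−A) = Σ_j (I−A)_1j·C_1j = (0.70)(0.435000) + (-0.05)(0.188250) + (-0.35)(0.183750) + (-0.05)(0.189750) = 0.2212875
(I − A)⁻¹ = adj(I−A) / det(I−A) ≈
  [   1.9658     0.5310     0.8778     0.4474]
  [   0.8507     2.1838     0.7592     1.1591]
  [   0.8304     0.6841     1.5777     0.5338]
  [   0.8575     0.4615     0.4864     1.3676]
Δx = (I − A)⁻¹ Δd with Δd having +80 in the Shipbuilding component and 0 elsewhere.
So Δx_M = L_MS · (+80), where L_MS = adj(I−A)_MS / det(I−A) = 0.099000 / 0.2212875.
Δx_M = 0.099000 × (+80) / 0.2212875 = 7.92 / 0.2212875 ≈ 35.79.

Δx_M = 35.79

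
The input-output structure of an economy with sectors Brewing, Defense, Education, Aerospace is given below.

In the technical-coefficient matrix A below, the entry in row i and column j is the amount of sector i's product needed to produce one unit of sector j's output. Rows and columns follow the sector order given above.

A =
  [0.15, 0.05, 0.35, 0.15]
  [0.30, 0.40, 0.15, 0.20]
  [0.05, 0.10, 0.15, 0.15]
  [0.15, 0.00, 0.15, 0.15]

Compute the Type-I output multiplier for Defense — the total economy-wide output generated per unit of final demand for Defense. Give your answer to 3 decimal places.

I − A =
  [   0.85    -0.05    -0.35    -0.15]
  [  -0.30     0.60    -0.15    -0.20]
  [  -0.05    -0.10     0.85    -0.15]
  [  -0.15     0.00    -0.15     0.85]
Compute the cofactors C_ij = (−1)^(i+j)·(3×3 minor ij) of I−A; the adjugate is their transpose:
adj(I−A) = Cᵀ =
  [ 0.404250   0.067000   0.199875   0.122375]
  [ 0.246750   0.552000   0.237000   0.215250]
  [ 0.067500   0.073250   0.405750   0.100750]
  [ 0.083250   0.024750   0.106875   0.386625]
det(I−A) = Σ_j (I−A)_1j·C_1j = (0.85)(0.404250) + (-0.05)(0.246750) + (-0.35)(0.067500) + (-0.15)(0.083250) = 0.2951625
(I − A)⁻¹ = adj(I−A) / det(I−A) ≈
  [   1.3696     0.2270     0.6772     0.4146]
  [   0.8360     1.8702     0.8029     0.7293]
  [   0.2287     0.2482     1.3747     0.3413]
  [   0.2820     0.0839     0.3621     1.3099]
The output multiplier for sector j is the column-j sum of the Leontief inverse (I − A)⁻¹ = adj(I−A) / det(I−A).
Column 2 of adj(I−A): (0.067000, 0.552000, 0.073250, 0.024750); det(I−A) = 0.2951625.
m_2 = (0.067000 + 0.552000 + 0.073250 + 0.024750) / 0.2951625 = 0.717 / 0.2951625 ≈ 2.429.

m_2 = 2.429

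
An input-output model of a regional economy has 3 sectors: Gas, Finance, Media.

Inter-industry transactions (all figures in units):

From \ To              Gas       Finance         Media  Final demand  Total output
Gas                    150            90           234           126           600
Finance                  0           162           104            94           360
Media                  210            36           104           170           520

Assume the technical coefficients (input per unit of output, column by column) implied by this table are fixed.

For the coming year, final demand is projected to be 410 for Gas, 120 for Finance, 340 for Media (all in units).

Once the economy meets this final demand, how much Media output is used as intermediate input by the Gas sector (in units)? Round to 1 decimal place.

Technical coefficients a_ij = z_ij / X_j:
  a_11 = 150/600 = 0.25, a_21 = 0/600 = 0.00, a_31 = 210/600 = 0.35
  a_12 = 90/360 = 0.25, a_22 = 162/360 = 0.45, a_32 = 36/360 = 0.10
  a_13 = 234/520 = 0.45, a_23 = 104/520 = 0.20, a_33 = 104/520 = 0.20
I − A =
  [   0.75    -0.25    -0.45]
  [   0.00     0.55    -0.20]
  [  -0.35    -0.10     0.80]
Cofactors of I−A, C_ij = (−1)^(i+j)·(minor ij) (rows/columns in the sector order above):
  C_11 = (0.55)(0.80) − (-0.20)(-0.10) = 0.4200
  C_12 = −[(0.00)(0.80) − (-0.20)(-0.35)] = 0.0700
  C_13 = (0.00)(-0.10) − (0.55)(-0.35) = 0.1925
  C_21 = −[(-0.25)(0.80) − (-0.45)(-0.10)] = 0.2450
  C_22 = (0.75)(0.80) − (-0.45)(-0.35) = 0.4425
  C_23 = −[(0.75)(-0.10) − (-0.25)(-0.35)] = 0.1625
  C_31 = (-0.25)(-0.20) − (-0.45)(0.55) = 0.2975
  C_32 = −[(0.75)(-0.20) − (-0.45)(0.00)] = 0.1500
  C_33 = (0.75)(0.55) − (-0.25)(0.00) = 0.4125
det(I−A) = Σ_j (I−A)_1j·C_1j = (0.75)(0.4200) + (-0.25)(0.0700) + (-0.45)(0.1925) = 0.210875
adj(I−A) = Cᵀ =
  [ 0.4200   0.2450   0.2975]
  [ 0.0700   0.4425   0.1500]
  [ 0.1925   0.1625   0.4125]
(I − A)⁻¹ = adj(I−A) / det(I−A) ≈
  [   1.9917     1.1618     1.4108]
  [   0.3320     2.0984     0.7113]
  [   0.9129     0.7706     1.9561]
First solve x = (I − A)⁻¹ d = adj(I−A)·d / det(I−A); in particular x_1 = (0.4200·410 + 0.2450·120 + 0.2975·340) / 0.210875 = 302.75 / 0.210875 ≈ 1435.685.
Intermediate flow from 3 to 1: z_31 = a_31 · x_1 = 0.35 × 302.75 / 0.210875 = 105.9625 / 0.210875 ≈ 502.5.

z_31 = 502.5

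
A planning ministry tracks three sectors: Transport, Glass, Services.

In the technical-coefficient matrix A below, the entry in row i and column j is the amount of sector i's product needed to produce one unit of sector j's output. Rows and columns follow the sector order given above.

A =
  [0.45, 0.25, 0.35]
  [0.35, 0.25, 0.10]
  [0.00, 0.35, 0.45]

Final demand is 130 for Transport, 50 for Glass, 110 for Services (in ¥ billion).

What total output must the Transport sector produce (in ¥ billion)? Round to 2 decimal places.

I − A =
  [   0.55    -0.25    -0.35]
  [  -0.35     0.75    -0.10]
  [   0.00    -0.35     0.55]
Cofactors of I−A, C_ij = (−1)^(i+j)·(minor ij) (rows/columns in the sector order above):
  C_11 = (0.75)(0.55) − (-0.10)(-0.35) = 0.3775
  C_12 = −[(-0.35)(0.55) − (-0.10)(0.00)] = 0.1925
  C_13 = (-0.35)(-0.35) − (0.75)(0.00) = 0.1225
  C_21 = −[(-0.25)(0.55) − (-0.35)(-0.35)] = 0.2600
  C_22 = (0.55)(0.55) − (-0.35)(0.00) = 0.3025
  C_23 = −[(0.55)(-0.35) − (-0.25)(0.00)] = 0.1925
  C_31 = (-0.25)(-0.10) − (-0.35)(0.75) = 0.2875
  C_32 = −[(0.55)(-0.10) − (-0.35)(-0.35)] = 0.1775
  C_33 = (0.55)(0.75) − (-0.25)(-0.35) = 0.3250
det(I−A) = Σ_j (I−A)_1j·C_1j = (0.55)(0.3775) + (-0.25)(0.1925) + (-0.35)(0.1225) = 0.116625
adj(I−A) = Cᵀ =
  [ 0.3775   0.2600   0.2875]
  [ 0.1925   0.3025   0.1775]
  [ 0.1225   0.1925   0.3250]
(I − A)⁻¹ = adj(I−A) / det(I−A) ≈
  [   3.2369     2.2294     2.4652]
  [   1.6506     2.5938     1.5220]
  [   1.0504     1.6506     2.7867]
x = (I − A)⁻¹ d = adj(I−A)·d / det(I−A), with det(I−A) = 0.116625:
  x_T = (0.3775·130 + 0.2600·50 + 0.2875·110) / 0.116625 = 93.70 / 0.116625 ≈ 803.43
  x_G = (0.1925·130 + 0.3025·50 + 0.1775·110) / 0.116625 = 59.675 / 0.116625 ≈ 511.68
  x_S = (0.1225·130 + 0.1925·50 + 0.3250·110) / 0.116625 = 61.30 / 0.116625 ≈ 525.62

x_T = 803.43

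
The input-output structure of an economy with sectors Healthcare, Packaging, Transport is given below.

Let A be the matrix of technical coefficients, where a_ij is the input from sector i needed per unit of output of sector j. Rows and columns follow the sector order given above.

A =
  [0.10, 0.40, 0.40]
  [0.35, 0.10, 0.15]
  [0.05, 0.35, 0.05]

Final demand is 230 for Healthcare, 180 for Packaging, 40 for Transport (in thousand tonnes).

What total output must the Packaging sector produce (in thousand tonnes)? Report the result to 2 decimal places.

x_P = 461.24

I − A =
  [   0.90    -0.40    -0.40]
  [  -0.35     0.90    -0.15]
  [  -0.05    -0.35     0.95]
Cofactors of I−A, C_ij = (−1)^(i+j)·(minor ij) (rows/columns in the sector order above):
  C_11 = (0.90)(0.95) − (-0.15)(-0.35) = 0.8025
  C_12 = −[(-0.35)(0.95) − (-0.15)(-0.05)] = 0.3400
  C_13 = (-0.35)(-0.35) − (0.90)(-0.05) = 0.1675
  C_21 = −[(-0.40)(0.95) − (-0.40)(-0.35)] = 0.5200
  C_22 = (0.90)(0.95) − (-0.40)(-0.05) = 0.8350
  C_23 = −[(0.90)(-0.35) − (-0.40)(-0.05)] = 0.3350
  C_31 = (-0.40)(-0.15) − (-0.40)(0.90) = 0.4200
  C_32 = −[(0.90)(-0.15) − (-0.40)(-0.35)] = 0.2750
  C_33 = (0.90)(0.90) − (-0.40)(-0.35) = 0.6700
det(I−A) = Σ_j (I−A)_1j·C_1j = (0.90)(0.8025) + (-0.40)(0.3400) + (-0.40)(0.1675) = 0.51925
adj(I−A) = Cᵀ =
  [ 0.8025   0.5200   0.4200]
  [ 0.3400   0.8350   0.2750]
  [ 0.1675   0.3350   0.6700]
(I − A)⁻¹ = adj(I−A) / det(I−A) ≈
  [   1.5455     1.0014     0.8089]
  [   0.6548     1.6081     0.5296]
  [   0.3226     0.6452     1.2903]
x = (I − A)⁻¹ d = adj(I−A)·d / det(I−A), with det(I−A) = 0.51925:
  x_H = (0.8025·230 + 0.5200·180 + 0.4200·40) / 0.51925 = 294.975 / 0.51925 ≈ 568.08
  x_P = (0.3400·230 + 0.8350·180 + 0.2750·40) / 0.51925 = 239.50 / 0.51925 ≈ 461.24
  x_T = (0.1675·230 + 0.3350·180 + 0.6700·40) / 0.51925 = 125.625 / 0.51925 ≈ 241.94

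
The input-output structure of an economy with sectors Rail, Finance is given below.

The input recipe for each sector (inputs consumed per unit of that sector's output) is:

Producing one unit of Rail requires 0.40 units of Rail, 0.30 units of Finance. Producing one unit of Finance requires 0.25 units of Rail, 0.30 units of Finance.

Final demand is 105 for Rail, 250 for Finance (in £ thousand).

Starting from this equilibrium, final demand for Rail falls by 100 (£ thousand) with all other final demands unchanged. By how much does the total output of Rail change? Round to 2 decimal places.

I − A =
  [   0.60    -0.25]
  [  -0.30     0.70]
det(I−A) = (0.60)(0.70) − (-0.25)(-0.30) = 0.3450
adj(I−A) = [[0.70, 0.25], [0.30, 0.60]]
(I − A)⁻¹ = adj(I−A) / det(I−A) ≈
  [   2.0290     0.7246]
  [   0.8696     1.7391]
Δx = (I − A)⁻¹ Δd with Δd having -100 in the Rail component and 0 elsewhere.
So Δx_1 = L_11 · (-100), where L_11 = adj(I−A)_11 / det(I−A) = 0.70 / 0.3450.
Δx_1 = 0.70 × (-100) / 0.3450 = -70.00 / 0.3450 ≈ -202.90.

Δx_1 = -202.90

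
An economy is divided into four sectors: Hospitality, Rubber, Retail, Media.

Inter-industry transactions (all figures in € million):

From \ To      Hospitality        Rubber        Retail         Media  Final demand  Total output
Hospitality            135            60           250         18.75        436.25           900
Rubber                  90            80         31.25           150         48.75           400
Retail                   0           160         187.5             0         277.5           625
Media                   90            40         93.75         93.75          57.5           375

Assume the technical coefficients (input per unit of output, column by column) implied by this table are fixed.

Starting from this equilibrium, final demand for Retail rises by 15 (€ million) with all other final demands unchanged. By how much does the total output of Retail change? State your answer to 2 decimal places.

Technical coefficients a_ij = z_ij / X_j:
  a_11 = 135/900 = 0.15, a_21 = 90/900 = 0.10, a_31 = 0/900 = 0.00, a_41 = 90/900 = 0.10
  a_12 = 60/400 = 0.15, a_22 = 80/400 = 0.20, a_32 = 160/400 = 0.40, a_42 = 40/400 = 0.10
  a_13 = 250/625 = 0.40, a_23 = 31.25/625 = 0.05, a_33 = 187.5/625 = 0.30, a_43 = 93.75/625 = 0.15
  a_14 = 18.75/375 = 0.05, a_24 = 150/375 = 0.40, a_34 = 0/375 = 0.00, a_44 = 93.75/375 = 0.25
I − A =
  [   0.85    -0.15    -0.40    -0.05]
  [  -0.10     0.80    -0.05    -0.40]
  [   0.00    -0.40     0.70     0.00]
  [  -0.10    -0.10    -0.15     0.75]
Compute the cofactors C_ij = (−1)^(i+j)·(3×3 minor ij) of I−A; the adjugate is their transpose:
adj(I−A) = Cᵀ =
  [ 0.353000   0.205250   0.244875   0.133000]
  [ 0.080500   0.442750   0.129375   0.241500]
  [ 0.046000   0.253000   0.454250   0.138000]
  [ 0.067000   0.137000   0.140750   0.432500]
det(I−A) = Σ_j (I−A)_1j·C_1j = (0.85)(0.353000) + (-0.15)(0.080500) + (-0.40)(0.046000) + (-0.05)(0.067000) = 0.266225
(I − A)⁻¹ = adj(I−A) / det(I−A) ≈
  [   1.3259     0.7710     0.9198     0.4996]
  [   0.3024     1.6631     0.4860     0.9071]
  [   0.1728     0.9503     1.7063     0.5184]
  [   0.2517     0.5146     0.5287     1.6246]
Δx = (I − A)⁻¹ Δd with Δd having +15 in the Retail component and 0 elsewhere.
So Δx_3 = L_33 · (+15), where L_33 = adj(I−A)_33 / det(I−A) = 0.454250 / 0.266225.
Δx_3 = 0.454250 × (+15) / 0.266225 = 6.81375 / 0.266225 ≈ 25.59.

Δx_3 = 25.59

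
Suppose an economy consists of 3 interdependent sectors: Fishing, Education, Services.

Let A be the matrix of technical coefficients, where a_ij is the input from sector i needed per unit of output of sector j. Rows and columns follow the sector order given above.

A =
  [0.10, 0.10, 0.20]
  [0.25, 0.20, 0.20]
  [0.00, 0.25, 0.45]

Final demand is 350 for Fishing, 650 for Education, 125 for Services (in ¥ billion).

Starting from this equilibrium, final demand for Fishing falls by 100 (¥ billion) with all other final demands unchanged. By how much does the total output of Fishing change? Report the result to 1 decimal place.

I − A =
  [   0.90    -0.10    -0.20]
  [  -0.25     0.80    -0.20]
  [   0.00    -0.25     0.55]
Cofactors of I−A, C_ij = (−1)^(i+j)·(minor ij) (rows/columns in the sector order above):
  C_11 = (0.80)(0.55) − (-0.20)(-0.25) = 0.3900
  C_12 = −[(-0.25)(0.55) − (-0.20)(0.00)] = 0.1375
  C_13 = (-0.25)(-0.25) − (0.80)(0.00) = 0.0625
  C_21 = −[(-0.10)(0.55) − (-0.20)(-0.25)] = 0.1050
  C_22 = (0.90)(0.55) − (-0.20)(0.00) = 0.4950
  C_23 = −[(0.90)(-0.25) − (-0.10)(0.00)] = 0.2250
  C_31 = (-0.10)(-0.20) − (-0.20)(0.80) = 0.1800
  C_32 = −[(0.90)(-0.20) − (-0.20)(-0.25)] = 0.2300
  C_33 = (0.90)(0.80) − (-0.10)(-0.25) = 0.6950
det(I−A) = Σ_j (I−A)_1j·C_1j = (0.90)(0.3900) + (-0.10)(0.1375) + (-0.20)(0.0625) = 0.32475
adj(I−A) = Cᵀ =
  [ 0.3900   0.1050   0.1800]
  [ 0.1375   0.4950   0.2300]
  [ 0.0625   0.2250   0.6950]
(I − A)⁻¹ = adj(I−A) / det(I−A) ≈
  [   1.2009     0.3233     0.5543]
  [   0.4234     1.5242     0.7082]
  [   0.1925     0.6928     2.1401]
Δx = (I − A)⁻¹ Δd with Δd having -100 in the Fishing component and 0 elsewhere.
So Δx_1 = L_11 · (-100), where L_11 = adj(I−A)_11 / det(I−A) = 0.3900 / 0.32475.
Δx_1 = 0.3900 × (-100) / 0.32475 = -39.00 / 0.32475 ≈ -120.1.

Δx_1 = -120.1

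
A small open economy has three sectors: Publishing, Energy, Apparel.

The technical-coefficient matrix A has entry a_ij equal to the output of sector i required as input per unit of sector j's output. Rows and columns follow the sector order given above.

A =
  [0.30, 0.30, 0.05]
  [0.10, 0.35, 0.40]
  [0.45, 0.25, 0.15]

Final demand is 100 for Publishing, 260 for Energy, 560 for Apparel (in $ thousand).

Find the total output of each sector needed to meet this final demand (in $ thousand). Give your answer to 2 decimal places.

x_P = 904.35, x_E = 1513.04, x_A = 1582.61

I − A =
  [   0.70    -0.30    -0.05]
  [  -0.10     0.65    -0.40]
  [  -0.45    -0.25     0.85]
Cofactors of I−A, C_ij = (−1)^(i+j)·(minor ij) (rows/columns in the sector order above):
  C_11 = (0.65)(0.85) − (-0.40)(-0.25) = 0.4525
  C_12 = −[(-0.10)(0.85) − (-0.40)(-0.45)] = 0.2650
  C_13 = (-0.10)(-0.25) − (0.65)(-0.45) = 0.3175
  C_21 = −[(-0.30)(0.85) − (-0.05)(-0.25)] = 0.2675
  C_22 = (0.70)(0.85) − (-0.05)(-0.45) = 0.5725
  C_23 = −[(0.70)(-0.25) − (-0.30)(-0.45)] = 0.3100
  C_31 = (-0.30)(-0.40) − (-0.05)(0.65) = 0.1525
  C_32 = −[(0.70)(-0.40) − (-0.05)(-0.10)] = 0.2850
  C_33 = (0.70)(0.65) − (-0.30)(-0.10) = 0.4250
det(I−A) = Σ_j (I−A)_1j·C_1j = (0.70)(0.4525) + (-0.30)(0.2650) + (-0.05)(0.3175) = 0.221375
adj(I−A) = Cᵀ =
  [ 0.4525   0.2675   0.1525]
  [ 0.2650   0.5725   0.2850]
  [ 0.3175   0.3100   0.4250]
(I − A)⁻¹ = adj(I−A) / det(I−A) ≈
  [   2.0440     1.2084     0.6889]
  [   1.1971     2.5861     1.2874]
  [   1.4342     1.4003     1.9198]
x = (I − A)⁻¹ d = adj(I−A)·d / det(I−A), with det(I−A) = 0.221375:
  x_P = (0.4525·100 + 0.2675·260 + 0.1525·560) / 0.221375 = 200.20 / 0.221375 ≈ 904.35
  x_E = (0.2650·100 + 0.5725·260 + 0.2850·560) / 0.221375 = 334.95 / 0.221375 ≈ 1513.04
  x_A = (0.3175·100 + 0.3100·260 + 0.4250·560) / 0.221375 = 350.35 / 0.221375 ≈ 1582.61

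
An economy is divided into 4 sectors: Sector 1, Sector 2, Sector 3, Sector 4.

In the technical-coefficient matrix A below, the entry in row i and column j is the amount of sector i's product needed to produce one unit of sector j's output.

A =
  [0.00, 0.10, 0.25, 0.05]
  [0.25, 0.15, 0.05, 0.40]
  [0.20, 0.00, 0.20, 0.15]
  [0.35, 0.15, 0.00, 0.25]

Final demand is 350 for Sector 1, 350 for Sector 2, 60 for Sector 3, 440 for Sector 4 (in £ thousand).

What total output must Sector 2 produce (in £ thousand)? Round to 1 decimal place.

x_2 = 1145.3

I − A =
  [   1.00    -0.10    -0.25    -0.05]
  [  -0.25     0.85    -0.05    -0.40]
  [  -0.20     0.00     0.80    -0.15]
  [  -0.35    -0.15     0.00     0.75]
Compute the cofactors C_ij = (−1)^(i+j)·(3×3 minor ij) of I−A; the adjugate is their transpose:
adj(I−A) = Cᵀ =
  [ 0.460875   0.071625   0.148500   0.098625]
  [ 0.272125   0.535375   0.118500   0.327375]
  [ 0.165750   0.044250   0.528000   0.140250]
  [ 0.269500   0.140500   0.093000   0.616500]
det(I−A) = Σ_j (I−A)_1j·C_1j = (1.00)(0.460875) + (-0.10)(0.272125) + (-0.25)(0.165750) + (-0.05)(0.269500) = 0.37875
(I − A)⁻¹ = adj(I−A) / det(I−A) ≈
  [   1.2168     0.1891     0.3921     0.2604]
  [   0.7185     1.4135     0.3129     0.8644]
  [   0.4376     0.1168     1.3941     0.3703]
  [   0.7116     0.3710     0.2455     1.6277]
x = (I − A)⁻¹ d = adj(I−A)·d / det(I−A), with det(I−A) = 0.37875:
  x_1 = (0.460875·350 + 0.071625·350 + 0.148500·60 + 0.098625·440) / 0.37875 = 238.68 / 0.37875 ≈ 630.2
  x_2 = (0.272125·350 + 0.535375·350 + 0.118500·60 + 0.327375·440) / 0.37875 = 433.78 / 0.37875 ≈ 1145.3
  x_3 = (0.165750·350 + 0.044250·350 + 0.528000·60 + 0.140250·440) / 0.37875 = 166.89 / 0.37875 ≈ 440.6
  x_4 = (0.269500·350 + 0.140500·350 + 0.093000·60 + 0.616500·440) / 0.37875 = 420.34 / 0.37875 ≈ 1109.8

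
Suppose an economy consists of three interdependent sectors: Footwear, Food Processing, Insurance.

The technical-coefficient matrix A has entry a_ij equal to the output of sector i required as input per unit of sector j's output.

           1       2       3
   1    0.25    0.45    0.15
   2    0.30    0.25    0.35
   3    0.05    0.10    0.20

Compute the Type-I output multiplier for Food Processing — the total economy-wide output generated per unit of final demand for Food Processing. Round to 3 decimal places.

I − A =
  [   0.75    -0.45    -0.15]
  [  -0.30     0.75    -0.35]
  [  -0.05    -0.10     0.80]
Cofactors of I−A, C_ij = (−1)^(i+j)·(minor ij) (rows/columns in the sector order above):
  C_11 = (0.75)(0.80) − (-0.35)(-0.10) = 0.5650
  C_12 = −[(-0.30)(0.80) − (-0.35)(-0.05)] = 0.2575
  C_13 = (-0.30)(-0.10) − (0.75)(-0.05) = 0.0675
  C_21 = −[(-0.45)(0.80) − (-0.15)(-0.10)] = 0.3750
  C_22 = (0.75)(0.80) − (-0.15)(-0.05) = 0.5925
  C_23 = −[(0.75)(-0.10) − (-0.45)(-0.05)] = 0.0975
  C_31 = (-0.45)(-0.35) − (-0.15)(0.75) = 0.2700
  C_32 = −[(0.75)(-0.35) − (-0.15)(-0.30)] = 0.3075
  C_33 = (0.75)(0.75) − (-0.45)(-0.30) = 0.4275
det(I−A) = Σ_j (I−A)_1j·C_1j = (0.75)(0.5650) + (-0.45)(0.2575) + (-0.15)(0.0675) = 0.29775
adj(I−A) = Cᵀ =
  [ 0.5650   0.3750   0.2700]
  [ 0.2575   0.5925   0.3075]
  [ 0.0675   0.0975   0.4275]
(I − A)⁻¹ = adj(I−A) / det(I−A) ≈
  [   1.8976     1.2594     0.9068]
  [   0.8648     1.9899     1.0327]
  [   0.2267     0.3275     1.4358]
The output multiplier for sector j is the column-j sum of the Leontief inverse (I − A)⁻¹ = adj(I−A) / det(I−A).
Column 2 of adj(I−A): (0.3750, 0.5925, 0.0975); det(I−A) = 0.29775.
m_2 = (0.3750 + 0.5925 + 0.0975) / 0.29775 = 1.065 / 0.29775 ≈ 3.577.

m_2 = 3.577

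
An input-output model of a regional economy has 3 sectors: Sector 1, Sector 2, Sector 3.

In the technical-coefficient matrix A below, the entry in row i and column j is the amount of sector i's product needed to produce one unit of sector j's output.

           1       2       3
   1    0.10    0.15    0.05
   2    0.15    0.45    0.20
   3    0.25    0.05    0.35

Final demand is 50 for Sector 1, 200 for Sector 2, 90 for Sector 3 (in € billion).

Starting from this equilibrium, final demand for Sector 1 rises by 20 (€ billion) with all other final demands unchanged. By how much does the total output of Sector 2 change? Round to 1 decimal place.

I − A =
  [   0.90    -0.15    -0.05]
  [  -0.15     0.55    -0.20]
  [  -0.25    -0.05     0.65]
Cofactors of I−A, C_ij = (−1)^(i+j)·(minor ij) (rows/columns in the sector order above):
  C_11 = (0.55)(0.65) − (-0.20)(-0.05) = 0.3475
  C_12 = −[(-0.15)(0.65) − (-0.20)(-0.25)] = 0.1475
  C_13 = (-0.15)(-0.05) − (0.55)(-0.25) = 0.1450
  C_21 = −[(-0.15)(0.65) − (-0.05)(-0.05)] = 0.1000
  C_22 = (0.90)(0.65) − (-0.05)(-0.25) = 0.5725
  C_23 = −[(0.90)(-0.05) − (-0.15)(-0.25)] = 0.0825
  C_31 = (-0.15)(-0.20) − (-0.05)(0.55) = 0.0575
  C_32 = −[(0.90)(-0.20) − (-0.05)(-0.15)] = 0.1875
  C_33 = (0.90)(0.55) − (-0.15)(-0.15) = 0.4725
det(I−A) = Σ_j (I−A)_1j·C_1j = (0.90)(0.3475) + (-0.15)(0.1475) + (-0.05)(0.1450) = 0.283375
adj(I−A) = Cᵀ =
  [ 0.3475   0.1000   0.0575]
  [ 0.1475   0.5725   0.1875]
  [ 0.1450   0.0825   0.4725]
(I − A)⁻¹ = adj(I−A) / det(I−A) ≈
  [   1.2263     0.3529     0.2029]
  [   0.5205     2.0203     0.6617]
  [   0.5117     0.2911     1.6674]
Δx = (I − A)⁻¹ Δd with Δd having +20 in the Sector 1 component and 0 elsewhere.
So Δx_2 = L_21 · (+20), where L_21 = adj(I−A)_21 / det(I−A) = 0.1475 / 0.283375.
Δx_2 = 0.1475 × (+20) / 0.283375 = 2.95 / 0.283375 ≈ 10.4.

Δx_2 = 10.4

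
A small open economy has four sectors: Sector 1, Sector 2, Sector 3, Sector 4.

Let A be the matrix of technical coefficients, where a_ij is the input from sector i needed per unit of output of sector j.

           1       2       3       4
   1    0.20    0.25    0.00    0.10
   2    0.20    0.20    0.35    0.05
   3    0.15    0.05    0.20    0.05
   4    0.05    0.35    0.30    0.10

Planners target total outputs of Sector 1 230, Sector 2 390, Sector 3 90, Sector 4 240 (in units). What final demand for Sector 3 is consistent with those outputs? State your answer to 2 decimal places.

I − A =
  [   0.80    -0.25     0.00    -0.10]
  [  -0.20     0.80    -0.35    -0.05]
  [  -0.15    -0.05     0.80    -0.05]
  [  -0.05    -0.35    -0.30     0.90]
d = (I − A) x:
  d_1 = (+0.80)·230 + (-0.25)·390 + (+0.00)·90 + (-0.10)·240 = 62.50
  d_2 = (-0.20)·230 + (+0.80)·390 + (-0.35)·90 + (-0.05)·240 = 222.50
  d_3 = (-0.15)·230 + (-0.05)·390 + (+0.80)·90 + (-0.05)·240 = 6.00
  d_4 = (-0.05)·230 + (-0.35)·390 + (-0.30)·90 + (+0.90)·240 = 41.00

d_3 = 6.00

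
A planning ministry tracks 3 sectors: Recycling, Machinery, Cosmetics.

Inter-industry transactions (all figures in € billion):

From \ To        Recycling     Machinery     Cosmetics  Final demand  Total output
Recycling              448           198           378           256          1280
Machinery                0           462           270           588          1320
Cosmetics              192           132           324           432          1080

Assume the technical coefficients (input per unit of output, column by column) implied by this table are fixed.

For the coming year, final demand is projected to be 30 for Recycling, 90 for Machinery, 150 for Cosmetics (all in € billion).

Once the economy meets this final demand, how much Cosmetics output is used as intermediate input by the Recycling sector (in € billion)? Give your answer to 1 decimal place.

z_CR = 40.8

Technical coefficients a_ij = z_ij / X_j:
  a_RR = 448/1280 = 0.35, a_MR = 0/1280 = 0.00, a_CR = 192/1280 = 0.15
  a_RM = 198/1320 = 0.15, a_MM = 462/1320 = 0.35, a_CM = 132/1320 = 0.10
  a_RC = 378/1080 = 0.35, a_MC = 270/1080 = 0.25, a_CC = 324/1080 = 0.30
I − A =
  [   0.65    -0.15    -0.35]
  [   0.00     0.65    -0.25]
  [  -0.15    -0.10     0.70]
Cofactors of I−A, C_ij = (−1)^(i+j)·(minor ij) (rows/columns in the sector order above):
  C_11 = (0.65)(0.70) − (-0.25)(-0.10) = 0.4300
  C_12 = −[(0.00)(0.70) − (-0.25)(-0.15)] = 0.0375
  C_13 = (0.00)(-0.10) − (0.65)(-0.15) = 0.0975
  C_21 = −[(-0.15)(0.70) − (-0.35)(-0.10)] = 0.1400
  C_22 = (0.65)(0.70) − (-0.35)(-0.15) = 0.4025
  C_23 = −[(0.65)(-0.10) − (-0.15)(-0.15)] = 0.0875
  C_31 = (-0.15)(-0.25) − (-0.35)(0.65) = 0.2650
  C_32 = −[(0.65)(-0.25) − (-0.35)(0.00)] = 0.1625
  C_33 = (0.65)(0.65) − (-0.15)(0.00) = 0.4225
det(I−A) = Σ_j (I−A)_1j·C_1j = (0.65)(0.4300) + (-0.15)(0.0375) + (-0.35)(0.0975) = 0.23975
adj(I−A) = Cᵀ =
  [ 0.4300   0.1400   0.2650]
  [ 0.0375   0.4025   0.1625]
  [ 0.0975   0.0875   0.4225]
(I − A)⁻¹ = adj(I−A) / det(I−A) ≈
  [   1.7935     0.5839     1.1053]
  [   0.1564     1.6788     0.6778]
  [   0.4067     0.3650     1.7623]
First solve x = (I − A)⁻¹ d = adj(I−A)·d / det(I−A); in particular x_R = (0.4300·30 + 0.1400·90 + 0.2650·150) / 0.23975 = 65.25 / 0.23975 ≈ 272.158.
Intermediate flow from C to R: z_CR = a_CR · x_R = 0.15 × 65.25 / 0.23975 = 9.7875 / 0.23975 ≈ 40.8.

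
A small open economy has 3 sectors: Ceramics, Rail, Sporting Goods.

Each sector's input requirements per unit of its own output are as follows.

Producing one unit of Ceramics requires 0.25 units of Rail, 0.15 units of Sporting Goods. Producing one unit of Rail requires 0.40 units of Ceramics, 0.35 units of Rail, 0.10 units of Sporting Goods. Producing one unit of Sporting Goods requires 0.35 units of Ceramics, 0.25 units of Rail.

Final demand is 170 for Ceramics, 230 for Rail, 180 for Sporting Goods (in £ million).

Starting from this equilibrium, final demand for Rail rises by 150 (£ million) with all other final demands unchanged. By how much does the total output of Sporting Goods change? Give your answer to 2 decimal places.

Δx_S = 51.38

I − A =
  [   1.00    -0.40    -0.35]
  [  -0.25     0.65    -0.25]
  [  -0.15    -0.10     1.00]
Cofactors of I−A, C_ij = (−1)^(i+j)·(minor ij) (rows/columns in the sector order above):
  C_11 = (0.65)(1.00) − (-0.25)(-0.10) = 0.6250
  C_12 = −[(-0.25)(1.00) − (-0.25)(-0.15)] = 0.2875
  C_13 = (-0.25)(-0.10) − (0.65)(-0.15) = 0.1225
  C_21 = −[(-0.40)(1.00) − (-0.35)(-0.10)] = 0.4350
  C_22 = (1.00)(1.00) − (-0.35)(-0.15) = 0.9475
  C_23 = −[(1.00)(-0.10) − (-0.40)(-0.15)] = 0.1600
  C_31 = (-0.40)(-0.25) − (-0.35)(0.65) = 0.3275
  C_32 = −[(1.00)(-0.25) − (-0.35)(-0.25)] = 0.3375
  C_33 = (1.00)(0.65) − (-0.40)(-0.25) = 0.5500
det(I−A) = Σ_j (I−A)_1j·C_1j = (1.00)(0.6250) + (-0.40)(0.2875) + (-0.35)(0.1225) = 0.467125
adj(I−A) = Cᵀ =
  [ 0.6250   0.4350   0.3275]
  [ 0.2875   0.9475   0.3375]
  [ 0.1225   0.1600   0.5500]
(I − A)⁻¹ = adj(I−A) / det(I−A) ≈
  [   1.3380     0.9312     0.7011]
  [   0.6155     2.0284     0.7225]
  [   0.2622     0.3425     1.1774]
Δx = (I − A)⁻¹ Δd with Δd having +150 in the Rail component and 0 elsewhere.
So Δx_S = L_SR · (+150), where L_SR = adj(I−A)_SR / det(I−A) = 0.1600 / 0.467125.
Δx_S = 0.1600 × (+150) / 0.467125 = 24.00 / 0.467125 ≈ 51.38.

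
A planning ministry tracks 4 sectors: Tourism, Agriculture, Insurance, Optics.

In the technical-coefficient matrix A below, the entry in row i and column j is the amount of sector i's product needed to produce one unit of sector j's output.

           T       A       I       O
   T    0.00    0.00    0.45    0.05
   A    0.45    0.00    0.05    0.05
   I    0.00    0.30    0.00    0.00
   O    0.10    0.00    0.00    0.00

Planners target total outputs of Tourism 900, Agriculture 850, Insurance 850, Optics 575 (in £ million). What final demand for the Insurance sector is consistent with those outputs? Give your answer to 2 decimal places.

d_I = 595.00

I − A =
  [   1.00     0.00    -0.45    -0.05]
  [  -0.45     1.00    -0.05    -0.05]
  [   0.00    -0.30     1.00     0.00]
  [  -0.10     0.00     0.00     1.00]
d = (I − A) x:
  d_T = (+1.00)·900 + (+0.00)·850 + (-0.45)·850 + (-0.05)·575 = 488.75
  d_A = (-0.45)·900 + (+1.00)·850 + (-0.05)·850 + (-0.05)·575 = 373.75
  d_I = (+0.00)·900 + (-0.30)·850 + (+1.00)·850 + (+0.00)·575 = 595.00
  d_O = (-0.10)·900 + (+0.00)·850 + (+0.00)·850 + (+1.00)·575 = 485.00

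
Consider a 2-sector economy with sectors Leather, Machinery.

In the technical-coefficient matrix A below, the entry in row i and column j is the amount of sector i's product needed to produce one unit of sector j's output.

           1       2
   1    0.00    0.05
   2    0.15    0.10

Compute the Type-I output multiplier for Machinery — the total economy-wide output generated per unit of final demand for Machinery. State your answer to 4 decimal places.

m_2 = 1.1765

I − A =
  [   1.00    -0.05]
  [  -0.15     0.90]
det(I−A) = (1.00)(0.90) − (-0.05)(-0.15) = 0.8925
adj(I−A) = [[0.90, 0.05], [0.15, 1.00]]
(I − A)⁻¹ = adj(I−A) / det(I−A) ≈
  [   1.00840     0.05602]
  [   0.16807     1.12045]
The output multiplier for sector j is the column-j sum of the Leontief inverse (I − A)⁻¹ = adj(I−A) / det(I−A).
Column 2 of adj(I−A): (0.05, 1.00); det(I−A) = 0.8925.
m_2 = (0.05 + 1.00) / 0.8925 = 1.05 / 0.8925 ≈ 1.1765.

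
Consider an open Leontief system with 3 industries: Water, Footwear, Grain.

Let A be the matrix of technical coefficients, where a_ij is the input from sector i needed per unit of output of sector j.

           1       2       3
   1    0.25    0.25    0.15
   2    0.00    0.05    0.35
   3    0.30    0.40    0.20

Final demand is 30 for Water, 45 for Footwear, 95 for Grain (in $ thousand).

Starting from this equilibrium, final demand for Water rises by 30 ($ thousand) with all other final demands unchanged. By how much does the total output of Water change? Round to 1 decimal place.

Δx_1 = 47.0

I − A =
  [   0.75    -0.25    -0.15]
  [   0.00     0.95    -0.35]
  [  -0.30    -0.40     0.80]
Cofactors of I−A, C_ij = (−1)^(i+j)·(minor ij) (rows/columns in the sector order above):
  C_11 = (0.95)(0.80) − (-0.35)(-0.40) = 0.6200
  C_12 = −[(0.00)(0.80) − (-0.35)(-0.30)] = 0.1050
  C_13 = (0.00)(-0.40) − (0.95)(-0.30) = 0.2850
  C_21 = −[(-0.25)(0.80) − (-0.15)(-0.40)] = 0.2600
  C_22 = (0.75)(0.80) − (-0.15)(-0.30) = 0.5550
  C_23 = −[(0.75)(-0.40) − (-0.25)(-0.30)] = 0.3750
  C_31 = (-0.25)(-0.35) − (-0.15)(0.95) = 0.2300
  C_32 = −[(0.75)(-0.35) − (-0.15)(0.00)] = 0.2625
  C_33 = (0.75)(0.95) − (-0.25)(0.00) = 0.7125
det(I−A) = Σ_j (I−A)_1j·C_1j = (0.75)(0.6200) + (-0.25)(0.1050) + (-0.15)(0.2850) = 0.3960
adj(I−A) = Cᵀ =
  [ 0.6200   0.2600   0.2300]
  [ 0.1050   0.5550   0.2625]
  [ 0.2850   0.3750   0.7125]
(I − A)⁻¹ = adj(I−A) / det(I−A) ≈
  [   1.5657     0.6566     0.5808]
  [   0.2652     1.4015     0.6629]
  [   0.7197     0.9470     1.7992]
Δx = (I − A)⁻¹ Δd with Δd having +30 in the Water component and 0 elsewhere.
So Δx_1 = L_11 · (+30), where L_11 = adj(I−A)_11 / det(I−A) = 0.6200 / 0.3960.
Δx_1 = 0.6200 × (+30) / 0.3960 = 18.60 / 0.3960 ≈ 47.0.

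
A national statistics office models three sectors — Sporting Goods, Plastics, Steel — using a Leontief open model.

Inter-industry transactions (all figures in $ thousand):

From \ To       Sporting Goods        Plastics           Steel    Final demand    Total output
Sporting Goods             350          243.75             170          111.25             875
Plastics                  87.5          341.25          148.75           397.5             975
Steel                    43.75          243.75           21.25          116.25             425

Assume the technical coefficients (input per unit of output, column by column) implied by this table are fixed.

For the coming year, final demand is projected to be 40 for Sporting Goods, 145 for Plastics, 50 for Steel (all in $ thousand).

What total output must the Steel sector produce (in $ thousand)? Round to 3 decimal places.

Technical coefficients a_ij = z_ij / X_j:
  a_11 = 350/875 = 0.40, a_21 = 87.5/875 = 0.10, a_31 = 43.75/875 = 0.05
  a_12 = 243.75/975 = 0.25, a_22 = 341.25/975 = 0.35, a_32 = 243.75/975 = 0.25
  a_13 = 170/425 = 0.40, a_23 = 148.75/425 = 0.35, a_33 = 21.25/425 = 0.05
I − A =
  [   0.60    -0.25    -0.40]
  [  -0.10     0.65    -0.35]
  [  -0.05    -0.25     0.95]
Cofactors of I−A, C_ij = (−1)^(i+j)·(minor ij) (rows/columns in the sector order above):
  C_11 = (0.65)(0.95) − (-0.35)(-0.25) = 0.5300
  C_12 = −[(-0.10)(0.95) − (-0.35)(-0.05)] = 0.1125
  C_13 = (-0.10)(-0.25) − (0.65)(-0.05) = 0.0575
  C_21 = −[(-0.25)(0.95) − (-0.40)(-0.25)] = 0.3375
  C_22 = (0.60)(0.95) − (-0.40)(-0.05) = 0.5500
  C_23 = −[(0.60)(-0.25) − (-0.25)(-0.05)] = 0.1625
  C_31 = (-0.25)(-0.35) − (-0.40)(0.65) = 0.3475
  C_32 = −[(0.60)(-0.35) − (-0.40)(-0.10)] = 0.2500
  C_33 = (0.60)(0.65) − (-0.25)(-0.10) = 0.3650
det(I−A) = Σ_j (I−A)_1j·C_1j = (0.60)(0.5300) + (-0.25)(0.1125) + (-0.40)(0.0575) = 0.266875
adj(I−A) = Cᵀ =
  [ 0.5300   0.3375   0.3475]
  [ 0.1125   0.5500   0.2500]
  [ 0.0575   0.1625   0.3650]
(I − A)⁻¹ = adj(I−A) / det(I−A) ≈
  [   1.9859     1.2646     1.3021]
  [   0.4215     2.0609     0.9368]
  [   0.2155     0.6089     1.3677]
x = (I − A)⁻¹ d = adj(I−A)·d / det(I−A), with det(I−A) = 0.266875:
  x_1 = (0.5300·40 + 0.3375·145 + 0.3475·50) / 0.266875 = 87.5125 / 0.266875 ≈ 327.916
  x_2 = (0.1125·40 + 0.5500·145 + 0.2500·50) / 0.266875 = 96.75 / 0.266875 ≈ 362.529
  x_3 = (0.0575·40 + 0.1625·145 + 0.3650·50) / 0.266875 = 44.1125 / 0.266875 ≈ 165.293

x_3 = 165.293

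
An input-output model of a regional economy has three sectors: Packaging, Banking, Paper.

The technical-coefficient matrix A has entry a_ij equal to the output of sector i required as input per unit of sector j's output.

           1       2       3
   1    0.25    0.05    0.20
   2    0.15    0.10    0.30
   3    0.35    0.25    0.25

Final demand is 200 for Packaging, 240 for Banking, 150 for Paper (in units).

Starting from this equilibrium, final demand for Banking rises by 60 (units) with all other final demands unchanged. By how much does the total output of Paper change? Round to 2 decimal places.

Δx_3 = 33.37

I − A =
  [   0.75    -0.05    -0.20]
  [  -0.15     0.90    -0.30]
  [  -0.35    -0.25     0.75]
Cofactors of I−A, C_ij = (−1)^(i+j)·(minor ij) (rows/columns in the sector order above):
  C_11 = (0.90)(0.75) − (-0.30)(-0.25) = 0.6000
  C_12 = −[(-0.15)(0.75) − (-0.30)(-0.35)] = 0.2175
  C_13 = (-0.15)(-0.25) − (0.90)(-0.35) = 0.3525
  C_21 = −[(-0.05)(0.75) − (-0.20)(-0.25)] = 0.0875
  C_22 = (0.75)(0.75) − (-0.20)(-0.35) = 0.4925
  C_23 = −[(0.75)(-0.25) − (-0.05)(-0.35)] = 0.2050
  C_31 = (-0.05)(-0.30) − (-0.20)(0.90) = 0.1950
  C_32 = −[(0.75)(-0.30) − (-0.20)(-0.15)] = 0.2550
  C_33 = (0.75)(0.90) − (-0.05)(-0.15) = 0.6675
det(I−A) = Σ_j (I−A)_1j·C_1j = (0.75)(0.6000) + (-0.05)(0.2175) + (-0.20)(0.3525) = 0.368625
adj(I−A) = Cᵀ =
  [ 0.6000   0.0875   0.1950]
  [ 0.2175   0.4925   0.2550]
  [ 0.3525   0.2050   0.6675]
(I − A)⁻¹ = adj(I−A) / det(I−A) ≈
  [   1.6277     0.2374     0.5290]
  [   0.5900     1.3360     0.6918]
  [   0.9563     0.5561     1.8108]
Δx = (I − A)⁻¹ Δd with Δd having +60 in the Banking component and 0 elsewhere.
So Δx_3 = L_32 · (+60), where L_32 = adj(I−A)_32 / det(I−A) = 0.2050 / 0.368625.
Δx_3 = 0.2050 × (+60) / 0.368625 = 12.30 / 0.368625 ≈ 33.37.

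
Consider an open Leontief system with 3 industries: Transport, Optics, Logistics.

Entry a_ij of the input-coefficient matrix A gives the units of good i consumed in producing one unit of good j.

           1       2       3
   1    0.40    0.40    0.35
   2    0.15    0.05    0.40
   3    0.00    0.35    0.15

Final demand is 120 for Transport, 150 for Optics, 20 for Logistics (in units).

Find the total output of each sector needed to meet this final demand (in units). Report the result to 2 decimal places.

I − A =
  [   0.60    -0.40    -0.35]
  [  -0.15     0.95    -0.40]
  [   0.00    -0.35     0.85]
Cofactors of I−A, C_ij = (−1)^(i+j)·(minor ij) (rows/columns in the sector order above):
  C_11 = (0.95)(0.85) − (-0.40)(-0.35) = 0.6675
  C_12 = −[(-0.15)(0.85) − (-0.40)(0.00)] = 0.1275
  C_13 = (-0.15)(-0.35) − (0.95)(0.00) = 0.0525
  C_21 = −[(-0.40)(0.85) − (-0.35)(-0.35)] = 0.4625
  C_22 = (0.60)(0.85) − (-0.35)(0.00) = 0.5100
  C_23 = −[(0.60)(-0.35) − (-0.40)(0.00)] = 0.2100
  C_31 = (-0.40)(-0.40) − (-0.35)(0.95) = 0.4925
  C_32 = −[(0.60)(-0.40) − (-0.35)(-0.15)] = 0.2925
  C_33 = (0.60)(0.95) − (-0.40)(-0.15) = 0.5100
det(I−A) = Σ_j (I−A)_1j·C_1j = (0.60)(0.6675) + (-0.40)(0.1275) + (-0.35)(0.0525) = 0.331125
adj(I−A) = Cᵀ =
  [ 0.6675   0.4625   0.4925]
  [ 0.1275   0.5100   0.2925]
  [ 0.0525   0.2100   0.5100]
(I − A)⁻¹ = adj(I−A) / det(I−A) ≈
  [   2.0159     1.3968     1.4874]
  [   0.3851     1.5402     0.8834]
  [   0.1586     0.6342     1.5402]
x = (I − A)⁻¹ d = adj(I−A)·d / det(I−A), with det(I−A) = 0.331125:
  x_1 = (0.6675·120 + 0.4625·150 + 0.4925·20) / 0.331125 = 159.325 / 0.331125 ≈ 481.16
  x_2 = (0.1275·120 + 0.5100·150 + 0.2925·20) / 0.331125 = 97.65 / 0.331125 ≈ 294.90
  x_3 = (0.0525·120 + 0.2100·150 + 0.5100·20) / 0.331125 = 48.00 / 0.331125 ≈ 144.96

x_1 = 481.16, x_2 = 294.90, x_3 = 144.96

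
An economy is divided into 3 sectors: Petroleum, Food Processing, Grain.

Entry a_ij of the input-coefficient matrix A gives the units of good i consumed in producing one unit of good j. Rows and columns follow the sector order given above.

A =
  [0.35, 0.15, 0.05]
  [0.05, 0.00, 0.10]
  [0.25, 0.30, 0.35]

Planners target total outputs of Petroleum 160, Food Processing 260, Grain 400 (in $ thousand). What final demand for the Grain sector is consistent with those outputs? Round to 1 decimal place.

d_G = 142.0

I − A =
  [   0.65    -0.15    -0.05]
  [  -0.05     1.00    -0.10]
  [  -0.25    -0.30     0.65]
d = (I − A) x:
  d_P = (+0.65)·160 + (-0.15)·260 + (-0.05)·400 = 45.0
  d_F = (-0.05)·160 + (+1.00)·260 + (-0.10)·400 = 212.0
  d_G = (-0.25)·160 + (-0.30)·260 + (+0.65)·400 = 142.0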